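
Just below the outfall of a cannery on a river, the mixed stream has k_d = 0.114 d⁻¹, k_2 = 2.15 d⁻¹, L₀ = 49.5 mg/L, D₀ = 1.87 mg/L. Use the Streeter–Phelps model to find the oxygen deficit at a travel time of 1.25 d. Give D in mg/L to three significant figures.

k_d L₀/(k_2−k_d) = 0.114×49.5/(2.15−0.114) = 5.643/2.036 = 2.772 mg/L.
e^(−k_d t) = e^(−0.114×1.250) = 0.8672; e^(−k_2 t) = e^(−2.15×1.250) = 0.06805.
D = 2.772 × (0.8672 − 0.06805) + 1.87 × 0.06805 = 2.215 + 0.1273 = 2.342 mg/L.

D ≈ 2.34 mg/L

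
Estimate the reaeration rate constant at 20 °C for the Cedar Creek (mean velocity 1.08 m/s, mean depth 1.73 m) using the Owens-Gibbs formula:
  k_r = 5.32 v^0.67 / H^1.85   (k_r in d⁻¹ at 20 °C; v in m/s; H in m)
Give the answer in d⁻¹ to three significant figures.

k_r ≈ 2.03 d⁻¹

k_r = 5.32 × 1.08^0.67 / 1.73^1.85 = 5.32 × 1.053 / 2.757 = 2.032 d⁻¹.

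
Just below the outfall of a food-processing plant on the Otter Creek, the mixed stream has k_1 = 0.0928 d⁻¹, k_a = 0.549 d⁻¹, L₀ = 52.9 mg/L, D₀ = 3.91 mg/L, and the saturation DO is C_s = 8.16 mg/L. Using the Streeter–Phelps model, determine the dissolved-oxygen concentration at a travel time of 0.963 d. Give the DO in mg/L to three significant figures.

k_1 L₀/(k_a−k_1) = 0.0928×52.9/(0.549−0.0928) = 4.909/0.4562 = 10.76 mg/L.
e^(−k_1 t) = e^(−0.0928×0.9630) = 0.9145; e^(−k_a t) = e^(−0.549×0.9630) = 0.5894.
D = 10.76 × (0.9145 − 0.5894) + 3.91 × 0.5894 = 3.499 + 2.304 = 5.803 mg/L.
DO = C_s − D = 8.16 − 5.803 = 2.357 mg/L.

DO ≈ 2.36 mg/L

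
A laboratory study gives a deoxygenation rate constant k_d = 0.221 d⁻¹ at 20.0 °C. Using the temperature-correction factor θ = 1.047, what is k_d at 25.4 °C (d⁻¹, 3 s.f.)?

k_d(T₂) = k_d(T₁) · θ^(T₂−T₁) = 0.221 × 1.047^(25.4−20.0)
= 0.221 × 1.047^5.40 = 0.221 × 1.281 = 0.2832 d⁻¹.

k_d ≈ 0.283 d⁻¹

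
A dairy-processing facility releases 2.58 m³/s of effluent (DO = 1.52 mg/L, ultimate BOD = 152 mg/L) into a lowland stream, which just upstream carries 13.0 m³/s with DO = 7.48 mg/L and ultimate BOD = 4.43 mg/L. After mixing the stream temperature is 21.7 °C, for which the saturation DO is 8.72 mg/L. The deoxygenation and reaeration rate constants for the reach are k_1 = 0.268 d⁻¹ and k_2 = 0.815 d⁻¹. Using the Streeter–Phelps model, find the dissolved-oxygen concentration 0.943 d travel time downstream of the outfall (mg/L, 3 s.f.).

DO ≈ 3.26 mg/L

Mixed DO = (13.0×7.48 + 2.58×1.52)/(13.0+2.58) = 101.2/15.58 = 6.493 mg/L.
Mixed L₀ = (13.0×4.43 + 2.58×152)/(15.58) = 449.8/15.58 = 28.87 mg/L.
Initial deficit D₀ = C_s − DO₀ = 8.72 − 6.493 = 2.227 mg/L.
D(0.943) = [0.268×28.87/(0.815−0.268)](e^(−0.268×0.943) − e^(−0.815×0.943)) + 2.227 e^(−0.815×0.943)
= 14.14 × (0.7767 − 0.4637) + 2.227 × 0.4637 = 5.459 mg/L.
DO = 8.72 − 5.459 = 3.261 mg/L.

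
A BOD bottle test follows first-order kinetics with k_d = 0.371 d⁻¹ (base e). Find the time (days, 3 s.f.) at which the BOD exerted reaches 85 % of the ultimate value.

t ≈ 5.11 d

y/L₀ = 1 − e^(−k_d t) = 0.85 ⇒ e^(−k_d t) = 0.150
t = −ln(0.150) / 0.371 = 1.897 / 0.371 = 5.114 d.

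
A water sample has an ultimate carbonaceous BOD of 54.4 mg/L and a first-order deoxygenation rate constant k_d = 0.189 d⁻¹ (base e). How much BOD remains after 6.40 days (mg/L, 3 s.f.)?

L ≈ 16.2 mg/L

L_t = L₀ e^(−k_d t) = 54.4 × e^(−0.189×6.40) = 54.4 × 0.2983 = 16.23 mg/L.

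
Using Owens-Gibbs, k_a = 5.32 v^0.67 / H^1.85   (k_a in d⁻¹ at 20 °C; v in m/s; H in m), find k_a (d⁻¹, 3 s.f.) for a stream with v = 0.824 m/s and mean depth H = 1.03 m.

k_a ≈ 4.42 d⁻¹

k_a = 5.32 × 0.824^0.67 / 1.03^1.85 = 5.32 × 0.8784 / 1.056 = 4.424 d⁻¹.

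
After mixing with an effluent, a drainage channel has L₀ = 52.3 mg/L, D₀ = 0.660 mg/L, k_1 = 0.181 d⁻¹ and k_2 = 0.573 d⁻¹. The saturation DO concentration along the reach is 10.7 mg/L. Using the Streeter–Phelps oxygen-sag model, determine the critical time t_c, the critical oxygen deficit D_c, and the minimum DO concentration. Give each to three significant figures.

With k_2/k_1 = 3.166 and 1 − D₀(k_2−k_1)/(k_1 L₀) = 0.9727,
t_c = ln(3.166 × 0.9727) / (0.573 − 0.181) = ln(3.079) / 0.3920 = 1.125/0.3920 = 2.869 d.
D_c = (k_1/k_2) L₀ e^(−k_1 t_c) = (0.181/0.573) × 52.3 × e^(−0.181×2.869) = 0.3159 × 52.3 × 0.5949 = 9.829 mg/L.
Minimum DO = C_s − D_c = 10.7 − 9.829 = 0.8713 mg/L.

t_c ≈ 2.87 d; D_c ≈ 9.83 mg/L; min DO ≈ 0.871 mg/L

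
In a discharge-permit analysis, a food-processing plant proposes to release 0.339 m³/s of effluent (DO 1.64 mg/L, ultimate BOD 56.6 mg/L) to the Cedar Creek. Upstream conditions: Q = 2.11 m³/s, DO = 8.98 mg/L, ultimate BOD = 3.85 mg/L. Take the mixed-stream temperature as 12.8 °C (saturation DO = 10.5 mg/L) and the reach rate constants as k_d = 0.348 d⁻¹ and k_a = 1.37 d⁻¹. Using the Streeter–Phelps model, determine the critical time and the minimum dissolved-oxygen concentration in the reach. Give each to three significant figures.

Mixed DO = (2.11×8.98 + 0.339×1.64)/(2.11+0.339) = 19.50/2.449 = 7.964 mg/L.
Mixed L₀ = (2.11×3.85 + 0.339×56.6)/(2.449) = 27.31/2.449 = 11.15 mg/L.
Initial deficit D₀ = C_s − DO₀ = 10.5 − 7.964 = 2.536 mg/L.
t_c = (1/1.022) ln[(1.37/0.348)(1 − 2.536×1.022/(0.348×11.15))] = 0.9785 × ln(1.308) = 0.2624 d.
D_c = (0.348/1.37) × 11.15 × e^(−0.348×0.2624) = 0.2540 × 11.15 × 0.9127 = 2.586 mg/L.
Minimum DO = 10.5 − 2.586 = 7.914 mg/L.

t_c ≈ 0.262 d; minimum DO ≈ 7.91 mg/L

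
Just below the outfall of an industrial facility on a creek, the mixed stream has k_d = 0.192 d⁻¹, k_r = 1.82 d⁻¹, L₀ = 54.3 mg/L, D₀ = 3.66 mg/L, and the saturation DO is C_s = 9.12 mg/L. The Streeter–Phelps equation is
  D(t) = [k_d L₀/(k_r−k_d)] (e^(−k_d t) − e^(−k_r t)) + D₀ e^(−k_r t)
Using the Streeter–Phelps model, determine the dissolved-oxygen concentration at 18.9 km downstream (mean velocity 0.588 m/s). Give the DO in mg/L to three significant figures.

Travel time t = x/v = 18.9 km / (0.588 m/s) = 18900 m / 0.588 m/s = 32140 s = 0.3720 d.
k_d L₀/(k_r−k_d) = 0.192×54.3/(1.82−0.192) = 10.43/1.628 = 6.404 mg/L.
e^(−k_d t) = e^(−0.192×0.3720) = 0.9311; e^(−k_r t) = e^(−1.82×0.3720) = 0.5081.
D = 6.404 × (0.9311 − 0.5081) + 3.66 × 0.5081 = 2.709 + 1.860 = 4.568 mg/L.
DO = C_s − D = 9.12 − 4.568 = 4.552 mg/L.

DO ≈ 4.55 mg/L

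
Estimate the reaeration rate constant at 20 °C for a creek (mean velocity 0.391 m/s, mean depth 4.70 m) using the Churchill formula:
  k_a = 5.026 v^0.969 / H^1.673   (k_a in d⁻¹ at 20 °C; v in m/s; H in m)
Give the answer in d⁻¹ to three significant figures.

k_a = 5.026 × 0.391^0.969 / 4.70^1.673 = 5.026 × 0.4025 / 13.32 = 0.1519 d⁻¹.

k_a ≈ 0.152 d⁻¹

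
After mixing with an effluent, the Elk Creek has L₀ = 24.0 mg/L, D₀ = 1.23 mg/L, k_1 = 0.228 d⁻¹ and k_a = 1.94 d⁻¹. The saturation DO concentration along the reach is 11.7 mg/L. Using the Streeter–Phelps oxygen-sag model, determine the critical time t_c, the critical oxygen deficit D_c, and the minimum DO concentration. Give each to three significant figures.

With k_a/k_1 = 8.509 and 1 − D₀(k_a−k_1)/(k_1 L₀) = 0.6152,
t_c = ln(8.509 × 0.6152) / (1.94 − 0.228) = ln(5.234) / 1.712 = 1.655/1.712 = 0.9669 d.
D_c = (k_1/k_a) L₀ e^(−k_1 t_c) = (0.228/1.94) × 24.0 × e^(−0.228×0.9669) = 0.1175 × 24.0 × 0.8022 = 2.263 mg/L.
Minimum DO = C_s − D_c = 11.7 − 2.263 = 9.437 mg/L.

t_c ≈ 0.967 d; D_c ≈ 2.26 mg/L; min DO ≈ 9.44 mg/L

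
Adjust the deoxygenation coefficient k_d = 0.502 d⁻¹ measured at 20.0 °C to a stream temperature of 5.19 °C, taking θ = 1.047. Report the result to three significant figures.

k_d(T₂) = k_d(T₁) · θ^(T₂−T₁) = 0.502 × 1.047^(5.19−20.0)
= 0.502 × 1.047^-14.8 = 0.502 × 0.5065 = 0.2543 d⁻¹.

k_d ≈ 0.254 d⁻¹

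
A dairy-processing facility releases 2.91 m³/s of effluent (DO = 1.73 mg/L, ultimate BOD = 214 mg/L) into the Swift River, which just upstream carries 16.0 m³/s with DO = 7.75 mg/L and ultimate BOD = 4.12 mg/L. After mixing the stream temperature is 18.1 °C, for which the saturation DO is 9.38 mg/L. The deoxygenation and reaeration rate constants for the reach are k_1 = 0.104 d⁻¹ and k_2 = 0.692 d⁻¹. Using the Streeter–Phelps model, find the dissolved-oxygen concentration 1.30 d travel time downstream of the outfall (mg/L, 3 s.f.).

Mixed DO = (16.0×7.75 + 2.91×1.73)/(16.0+2.91) = 129.0/18.91 = 6.824 mg/L.
Mixed L₀ = (16.0×4.12 + 2.91×214)/(18.91) = 688.7/18.91 = 36.42 mg/L.
Initial deficit D₀ = C_s − DO₀ = 9.38 − 6.824 = 2.556 mg/L.
D(1.30) = [0.104×36.42/(0.692−0.104)](e^(−0.104×1.30) − e^(−0.692×1.30)) + 2.556 e^(−0.692×1.30)
= 6.441 × (0.8735 − 0.4067) + 2.556 × 0.4067 = 4.047 mg/L.
DO = 9.38 − 4.047 = 5.333 mg/L.

DO ≈ 5.33 mg/L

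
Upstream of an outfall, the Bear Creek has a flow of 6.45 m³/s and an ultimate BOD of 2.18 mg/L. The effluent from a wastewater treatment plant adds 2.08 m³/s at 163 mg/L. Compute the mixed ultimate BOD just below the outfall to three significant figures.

Flow-weighted mixing: C = (Q_r C_r + Q_w C_w)/(Q_r + Q_w)
= (6.45×2.18 + 2.08×163)/(6.45 + 2.08) = 353.1/8.530 = 41.40 mg/L.

41.4 mg/L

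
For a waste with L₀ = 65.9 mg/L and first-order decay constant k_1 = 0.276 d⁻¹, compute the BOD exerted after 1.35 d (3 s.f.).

y_t = L₀(1 − e^(−k_1 t)) = 65.9 × (1 − e^(−0.276×1.35))
= 65.9 × (1 − 0.6889) = 65.9 × 0.3111 = 20.50 mg/L.

y ≈ 20.5 mg/L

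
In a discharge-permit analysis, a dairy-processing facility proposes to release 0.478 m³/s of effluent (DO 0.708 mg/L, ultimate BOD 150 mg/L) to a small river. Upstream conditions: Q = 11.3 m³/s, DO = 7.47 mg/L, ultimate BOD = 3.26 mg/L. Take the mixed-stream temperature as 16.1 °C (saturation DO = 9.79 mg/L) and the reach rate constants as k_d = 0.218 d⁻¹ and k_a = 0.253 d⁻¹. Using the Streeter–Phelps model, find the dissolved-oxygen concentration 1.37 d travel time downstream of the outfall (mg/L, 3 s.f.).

DO ≈ 5.96 mg/L

Mixed DO = (11.3×7.47 + 0.478×0.708)/(11.3+0.478) = 84.75/11.78 = 7.196 mg/L.
Mixed L₀ = (11.3×3.26 + 0.478×150)/(11.78) = 108.5/11.78 = 9.215 mg/L.
Initial deficit D₀ = C_s − DO₀ = 9.79 − 7.196 = 2.594 mg/L.
D(1.37) = [0.218×9.215/(0.253−0.218)](e^(−0.218×1.37) − e^(−0.253×1.37)) + 2.594 e^(−0.253×1.37)
= 57.40 × (0.7418 − 0.7071) + 2.594 × 0.7071 = 3.828 mg/L.
DO = 9.79 − 3.828 = 5.962 mg/L.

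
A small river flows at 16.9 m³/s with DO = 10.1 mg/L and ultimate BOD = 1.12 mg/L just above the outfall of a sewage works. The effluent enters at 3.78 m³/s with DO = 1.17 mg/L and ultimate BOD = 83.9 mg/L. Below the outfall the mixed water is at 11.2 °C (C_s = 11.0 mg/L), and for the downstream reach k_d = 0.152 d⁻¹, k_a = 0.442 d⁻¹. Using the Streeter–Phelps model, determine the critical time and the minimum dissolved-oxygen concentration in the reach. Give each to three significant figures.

t_c ≈ 2.46 d; minimum DO ≈ 7.16 mg/L

Mixed DO = (16.9×10.1 + 3.78×1.17)/(16.9+3.78) = 175.1/20.68 = 8.468 mg/L.
Mixed L₀ = (16.9×1.12 + 3.78×83.9)/(20.68) = 336.1/20.68 = 16.25 mg/L.
Initial deficit D₀ = C_s − DO₀ = 11.0 − 8.468 = 2.532 mg/L.
t_c = (1/0.2900) ln[(0.442/0.152)(1 − 2.532×0.2900/(0.152×16.25))] = 3.448 × ln(2.043) = 2.464 d.
D_c = (0.152/0.442) × 16.25 × e^(−0.152×2.464) = 0.3439 × 16.25 × 0.6876 = 3.843 mg/L.
Minimum DO = 11.0 − 3.843 = 7.157 mg/L.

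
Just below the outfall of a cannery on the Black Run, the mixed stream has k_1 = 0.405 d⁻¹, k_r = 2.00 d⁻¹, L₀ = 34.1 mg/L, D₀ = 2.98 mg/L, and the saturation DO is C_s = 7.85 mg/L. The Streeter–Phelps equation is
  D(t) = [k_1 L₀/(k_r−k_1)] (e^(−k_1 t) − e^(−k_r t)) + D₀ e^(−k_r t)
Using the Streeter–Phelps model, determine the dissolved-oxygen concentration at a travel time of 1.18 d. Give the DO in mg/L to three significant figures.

k_1 L₀/(k_r−k_1) = 0.405×34.1/(2.00−0.405) = 13.81/1.595 = 8.659 mg/L.
e^(−k_1 t) = e^(−0.405×1.180) = 0.6201; e^(−k_r t) = e^(−2.00×1.180) = 0.09442.
D = 8.659 × (0.6201 − 0.09442) + 2.98 × 0.09442 = 4.552 + 0.2814 = 4.833 mg/L.
DO = C_s − D = 7.85 − 4.833 = 3.017 mg/L.

DO ≈ 3.02 mg/L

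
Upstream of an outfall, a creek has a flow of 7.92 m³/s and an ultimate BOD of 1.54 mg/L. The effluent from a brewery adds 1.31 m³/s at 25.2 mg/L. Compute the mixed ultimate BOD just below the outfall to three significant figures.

4.90 mg/L

Flow-weighted mixing: C = (Q_r C_r + Q_w C_w)/(Q_r + Q_w)
= (7.92×1.54 + 1.31×25.2)/(7.92 + 1.31) = 45.21/9.230 = 4.898 mg/L.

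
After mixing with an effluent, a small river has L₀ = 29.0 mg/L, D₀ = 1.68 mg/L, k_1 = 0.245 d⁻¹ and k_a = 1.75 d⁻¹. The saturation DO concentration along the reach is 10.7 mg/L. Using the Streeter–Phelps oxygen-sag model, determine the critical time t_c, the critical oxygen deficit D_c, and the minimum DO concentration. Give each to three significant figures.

t_c ≈ 1.01 d; D_c ≈ 3.17 mg/L; min DO ≈ 7.53 mg/L

At the critical point dD/dt = 0, so k_1 L₀ e^(−k_1 t) = k_a D. Substituting D(t) from the Streeter–Phelps equation and solving for t gives
t_c = ln[(k_a/k_1)(1 − D₀(k_a−k_1)/(k_1 L₀))] / (k_a−k_1).
Here k_a−k_1 = 1.505 d⁻¹ and 1 − D₀(k_a−k_1)/(k_1 L₀) = 1 − 1.68×1.505/(0.245×29.0) = 0.6441, so
t_c = ln(7.143 × 0.6441) / 1.505 = 1.526 / 1.505 = 1.014 d.
L(t_c) = L₀ e^(−k_1 t_c) = 29.0 × 0.7800 = 22.62 mg/L, and at the critical point k_a D_c = k_1 L, so D_c = (0.245/1.75) × 22.62 = 3.167 mg/L.
Minimum DO = C_s − D_c = 10.7 − 3.167 = 7.533 mg/L.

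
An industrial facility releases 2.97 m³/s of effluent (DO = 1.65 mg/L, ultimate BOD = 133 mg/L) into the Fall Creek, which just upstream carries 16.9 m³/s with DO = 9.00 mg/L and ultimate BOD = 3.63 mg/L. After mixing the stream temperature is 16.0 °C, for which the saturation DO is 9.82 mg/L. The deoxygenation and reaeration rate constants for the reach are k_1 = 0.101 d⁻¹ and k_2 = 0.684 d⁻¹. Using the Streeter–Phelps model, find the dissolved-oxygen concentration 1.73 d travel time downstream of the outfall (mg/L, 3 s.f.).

DO ≈ 7.11 mg/L

Mixed DO = (16.9×9.00 + 2.97×1.65)/(16.9+2.97) = 157.0/19.87 = 7.901 mg/L.
Mixed L₀ = (16.9×3.63 + 2.97×133)/(19.87) = 456.4/19.87 = 22.97 mg/L.
Initial deficit D₀ = C_s − DO₀ = 9.82 − 7.901 = 1.919 mg/L.
D(1.73) = [0.101×22.97/(0.684−0.101)](e^(−0.101×1.73) − e^(−0.684×1.73)) + 1.919 e^(−0.684×1.73)
= 3.979 × (0.8397 − 0.3063) + 1.919 × 0.3063 = 2.710 mg/L.
DO = 9.82 − 2.710 = 7.110 mg/L.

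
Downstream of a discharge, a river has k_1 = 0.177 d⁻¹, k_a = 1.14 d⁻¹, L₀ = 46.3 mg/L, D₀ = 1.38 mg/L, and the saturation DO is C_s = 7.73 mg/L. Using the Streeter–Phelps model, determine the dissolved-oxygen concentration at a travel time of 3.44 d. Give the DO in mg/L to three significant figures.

DO ≈ 3.24 mg/L

k_1 L₀/(k_a−k_1) = 0.177×46.3/(1.14−0.177) = 8.195/0.9630 = 8.510 mg/L.
e^(−k_1 t) = e^(−0.177×3.440) = 0.5440; e^(−k_a t) = e^(−1.14×3.440) = 0.01981.
D = 8.510 × (0.5440 − 0.01981) + 1.38 × 0.01981 = 4.461 + 0.02734 = 4.488 mg/L.
DO = C_s − D = 7.73 − 4.488 = 3.242 mg/L.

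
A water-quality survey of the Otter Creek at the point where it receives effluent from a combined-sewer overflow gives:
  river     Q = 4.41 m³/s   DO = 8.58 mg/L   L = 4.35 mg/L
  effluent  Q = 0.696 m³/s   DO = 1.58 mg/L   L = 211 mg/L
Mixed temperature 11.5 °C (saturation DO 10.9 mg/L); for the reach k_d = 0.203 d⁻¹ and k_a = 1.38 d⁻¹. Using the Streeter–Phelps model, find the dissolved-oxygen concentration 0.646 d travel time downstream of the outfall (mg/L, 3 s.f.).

Mixed DO = (4.41×8.58 + 0.696×1.58)/(4.41+0.696) = 38.94/5.106 = 7.626 mg/L.
Mixed L₀ = (4.41×4.35 + 0.696×211)/(5.106) = 166.0/5.106 = 32.52 mg/L.
Initial deficit D₀ = C_s − DO₀ = 10.9 − 7.626 = 3.274 mg/L.
D(0.646) = [0.203×32.52/(1.38−0.203)](e^(−0.203×0.646) − e^(−1.38×0.646)) + 3.274 e^(−1.38×0.646)
= 5.609 × (0.8771 − 0.4100) + 3.274 × 0.4100 = 3.962 mg/L.
DO = 10.9 − 3.962 = 6.938 mg/L.

DO ≈ 6.94 mg/L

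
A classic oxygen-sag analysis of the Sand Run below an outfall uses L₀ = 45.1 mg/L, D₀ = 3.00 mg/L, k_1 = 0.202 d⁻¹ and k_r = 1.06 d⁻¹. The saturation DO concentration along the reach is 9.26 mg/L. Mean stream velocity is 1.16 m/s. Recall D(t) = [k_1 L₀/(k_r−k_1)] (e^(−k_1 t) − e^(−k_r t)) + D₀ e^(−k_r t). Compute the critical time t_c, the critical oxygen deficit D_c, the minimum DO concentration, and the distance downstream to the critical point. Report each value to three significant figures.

t_c = [1/(k_r−k_1)] ln[(k_r/k_1)(1 − D₀(k_r−k_1)/(k_1 L₀))]
= [1/(1.06−0.202)] ln[(1.06/0.202)(1 − 3.00×0.8580/(0.202×45.1))]
= (1/0.8580) ln[5.248 × 0.7175] = 1.166 × ln(3.765) = 1.166 × 1.326 = 1.545 d.
D_c = (k_1/k_r) L₀ e^(−k_1 t_c) = (0.202/1.06) × 45.1 × e^(−0.202×1.545) = 0.1906 × 45.1 × 0.7319 = 6.290 mg/L.
Minimum DO = C_s − D_c = 9.26 − 6.290 = 2.970 mg/L.
x_c = v t_c = 1.16 m/s × 1.545 d × 86400 s/d = 154900 m ≈ 155 km.

t_c ≈ 1.55 d; D_c ≈ 6.29 mg/L; min DO ≈ 2.97 mg/L; x_c ≈ 155 km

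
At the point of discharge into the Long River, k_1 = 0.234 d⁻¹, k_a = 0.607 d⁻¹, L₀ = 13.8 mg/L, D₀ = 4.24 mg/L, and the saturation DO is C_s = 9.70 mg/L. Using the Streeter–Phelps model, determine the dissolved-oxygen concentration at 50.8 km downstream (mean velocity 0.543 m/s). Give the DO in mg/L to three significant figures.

Travel time t = x/v = 50.8 km / (0.543 m/s) = 50800 m / 0.543 m/s = 93550 s = 1.083 d.
k_1 L₀/(k_a−k_1) = 0.234×13.8/(0.607−0.234) = 3.229/0.3730 = 8.657 mg/L.
e^(−k_1 t) = e^(−0.234×1.083) = 0.7762; e^(−k_a t) = e^(−0.607×1.083) = 0.5183.
D = 8.657 × (0.7762 − 0.5183) + 4.24 × 0.5183 = 2.233 + 2.197 = 4.430 mg/L.
DO = C_s − D = 9.70 − 4.430 = 5.270 mg/L.

DO ≈ 5.27 mg/L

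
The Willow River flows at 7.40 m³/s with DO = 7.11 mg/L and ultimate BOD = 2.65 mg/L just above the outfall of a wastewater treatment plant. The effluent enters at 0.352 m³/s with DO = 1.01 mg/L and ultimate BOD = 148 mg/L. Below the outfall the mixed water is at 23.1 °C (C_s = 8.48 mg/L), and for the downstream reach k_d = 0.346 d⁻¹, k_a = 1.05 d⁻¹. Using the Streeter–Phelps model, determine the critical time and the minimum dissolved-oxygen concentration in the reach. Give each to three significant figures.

t_c ≈ 0.938 d; minimum DO ≈ 6.28 mg/L

Mixed DO = (7.40×7.11 + 0.352×1.01)/(7.40+0.352) = 52.97/7.752 = 6.833 mg/L.
Mixed L₀ = (7.40×2.65 + 0.352×148)/(7.752) = 71.71/7.752 = 9.250 mg/L.
Initial deficit D₀ = C_s − DO₀ = 8.48 − 6.833 = 1.647 mg/L.
t_c = (1/0.7040) ln[(1.05/0.346)(1 − 1.647×0.7040/(0.346×9.250))] = 1.420 × ln(1.935) = 0.9379 d.
D_c = (0.346/1.05) × 9.250 × e^(−0.346×0.9379) = 0.3295 × 9.250 × 0.7229 = 2.203 mg/L.
Minimum DO = 8.48 − 2.203 = 6.277 mg/L.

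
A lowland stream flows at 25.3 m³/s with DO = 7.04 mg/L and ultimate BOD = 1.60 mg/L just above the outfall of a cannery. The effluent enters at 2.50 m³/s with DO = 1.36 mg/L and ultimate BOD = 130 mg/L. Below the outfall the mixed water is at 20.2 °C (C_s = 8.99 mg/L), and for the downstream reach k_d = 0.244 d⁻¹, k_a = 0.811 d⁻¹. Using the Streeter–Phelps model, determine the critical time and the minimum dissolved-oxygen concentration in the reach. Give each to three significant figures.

Mixed DO = (25.3×7.04 + 2.50×1.36)/(25.3+2.50) = 181.5/27.80 = 6.529 mg/L.
Mixed L₀ = (25.3×1.60 + 2.50×130)/(27.80) = 365.5/27.80 = 13.15 mg/L.
Initial deficit D₀ = C_s − DO₀ = 8.99 − 6.529 = 2.461 mg/L.
t_c = (1/0.5670) ln[(0.811/0.244)(1 − 2.461×0.5670/(0.244×13.15))] = 1.764 × ln(1.878) = 1.112 d.
D_c = (0.244/0.811) × 13.15 × e^(−0.244×1.112) = 0.3009 × 13.15 × 0.7625 = 3.016 mg/L.
Minimum DO = 8.99 − 3.016 = 5.974 mg/L.

t_c ≈ 1.11 d; minimum DO ≈ 5.97 mg/L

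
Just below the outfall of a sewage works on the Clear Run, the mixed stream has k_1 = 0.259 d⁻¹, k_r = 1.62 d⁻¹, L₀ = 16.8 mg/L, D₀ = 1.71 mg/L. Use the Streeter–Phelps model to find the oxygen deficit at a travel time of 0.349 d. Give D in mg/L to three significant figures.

k_1 L₀/(k_r−k_1) = 0.259×16.8/(1.62−0.259) = 4.351/1.361 = 3.197 mg/L.
e^(−k_1 t) = e^(−0.259×0.3490) = 0.9136; e^(−k_r t) = e^(−1.62×0.3490) = 0.5681.
D = 3.197 × (0.9136 − 0.5681) + 1.71 × 0.5681 = 1.104 + 0.9715 = 2.076 mg/L.

D ≈ 2.08 mg/L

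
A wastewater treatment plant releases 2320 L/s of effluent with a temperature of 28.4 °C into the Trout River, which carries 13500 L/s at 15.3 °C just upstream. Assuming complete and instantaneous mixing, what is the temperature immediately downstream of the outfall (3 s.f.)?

17.2 °C

Flow-weighted mixing: C = (Q_r C_r + Q_w C_w)/(Q_r + Q_w)
= (13500×15.3 + 2320×28.4)/(13500 + 2320) = 272400/15820 = 17.22 °C.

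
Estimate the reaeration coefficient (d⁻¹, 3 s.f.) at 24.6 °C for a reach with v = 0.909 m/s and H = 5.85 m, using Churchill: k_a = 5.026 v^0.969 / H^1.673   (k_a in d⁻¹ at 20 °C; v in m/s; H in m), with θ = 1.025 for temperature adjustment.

k_a ≈ 0.267 d⁻¹

k_a(20) = 5.026 × 0.909^0.969 / 5.85^1.673 = 5.026 × 0.9117 / 19.21 = 0.2386 d⁻¹.
k_a(24.6) = 0.2386 × 1.025^(24.6−20) = 0.2386 × 1.120 = 0.2673 d⁻¹.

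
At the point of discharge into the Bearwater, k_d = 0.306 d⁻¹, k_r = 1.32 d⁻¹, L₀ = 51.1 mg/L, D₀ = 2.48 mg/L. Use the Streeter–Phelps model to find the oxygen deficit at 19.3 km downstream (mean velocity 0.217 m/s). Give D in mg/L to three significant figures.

Travel time t = x/v = 19.3 km / (0.217 m/s) = 19300 m / 0.217 m/s = 88940 s = 1.029 d.
k_d L₀/(k_r−k_d) = 0.306×51.1/(1.32−0.306) = 15.64/1.014 = 15.42 mg/L.
e^(−k_d t) = e^(−0.306×1.029) = 0.7298; e^(−k_r t) = e^(−1.32×1.029) = 0.2570.
D = 15.42 × (0.7298 − 0.2570) + 2.48 × 0.2570 = 7.291 + 0.6373 = 7.929 mg/L.

D ≈ 7.93 mg/L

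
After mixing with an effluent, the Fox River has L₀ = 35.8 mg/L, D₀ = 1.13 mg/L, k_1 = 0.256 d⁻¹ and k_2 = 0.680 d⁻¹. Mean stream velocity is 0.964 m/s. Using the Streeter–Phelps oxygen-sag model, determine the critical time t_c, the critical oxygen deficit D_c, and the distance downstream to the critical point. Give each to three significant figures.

With k_2/k_1 = 2.656 and 1 − D₀(k_2−k_1)/(k_1 L₀) = 0.9477,
t_c = ln(2.656 × 0.9477) / (0.680 − 0.256) = ln(2.517) / 0.4240 = 0.9232/0.4240 = 2.177 d.
D_c = (k_1/k_2) L₀ e^(−k_1 t_c) = (0.256/0.680) × 35.8 × e^(−0.256×2.177) = 0.3765 × 35.8 × 0.5727 = 7.718 mg/L.
x_c = v t_c = 0.964 m/s × 2.177 d × 86400 s/d = 181400 m ≈ 181 km.

t_c ≈ 2.18 d; D_c ≈ 7.72 mg/L; x_c ≈ 181 km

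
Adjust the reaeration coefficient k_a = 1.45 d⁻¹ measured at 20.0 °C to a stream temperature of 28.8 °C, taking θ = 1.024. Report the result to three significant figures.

k_a ≈ 1.79 d⁻¹

k_a(T₂) = k_a(T₁) · θ^(T₂−T₁) = 1.45 × 1.024^(28.8−20.0)
= 1.45 × 1.024^8.80 = 1.45 × 1.232 = 1.787 d⁻¹.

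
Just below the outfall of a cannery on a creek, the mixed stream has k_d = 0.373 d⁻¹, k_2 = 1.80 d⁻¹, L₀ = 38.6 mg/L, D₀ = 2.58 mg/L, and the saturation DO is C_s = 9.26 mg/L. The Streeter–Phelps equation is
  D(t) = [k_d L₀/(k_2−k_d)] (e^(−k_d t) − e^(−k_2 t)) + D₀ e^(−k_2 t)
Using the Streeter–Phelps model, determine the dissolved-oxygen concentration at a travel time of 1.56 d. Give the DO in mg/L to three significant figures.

k_d L₀/(k_2−k_d) = 0.373×38.6/(1.80−0.373) = 14.40/1.427 = 10.09 mg/L.
e^(−k_d t) = e^(−0.373×1.560) = 0.5588; e^(−k_2 t) = e^(−1.80×1.560) = 0.06033.
D = 10.09 × (0.5588 − 0.06033) + 2.58 × 0.06033 = 5.030 + 0.1556 = 5.185 mg/L.
DO = C_s − D = 9.26 − 5.185 = 4.075 mg/L.

DO ≈ 4.07 mg/L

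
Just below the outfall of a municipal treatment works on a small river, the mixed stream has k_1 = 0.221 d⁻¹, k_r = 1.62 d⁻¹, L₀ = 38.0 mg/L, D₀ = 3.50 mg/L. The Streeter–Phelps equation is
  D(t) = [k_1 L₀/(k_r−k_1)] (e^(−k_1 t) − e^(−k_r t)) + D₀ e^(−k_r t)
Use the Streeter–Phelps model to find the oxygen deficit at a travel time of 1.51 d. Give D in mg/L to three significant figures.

D ≈ 4.08 mg/L

k_1 L₀/(k_r−k_1) = 0.221×38.0/(1.62−0.221) = 8.398/1.399 = 6.003 mg/L.
e^(−k_1 t) = e^(−0.221×1.510) = 0.7163; e^(−k_r t) = e^(−1.62×1.510) = 0.08662.
D = 6.003 × (0.7163 − 0.08662) + 3.50 × 0.08662 = 3.780 + 0.3032 = 4.083 mg/L.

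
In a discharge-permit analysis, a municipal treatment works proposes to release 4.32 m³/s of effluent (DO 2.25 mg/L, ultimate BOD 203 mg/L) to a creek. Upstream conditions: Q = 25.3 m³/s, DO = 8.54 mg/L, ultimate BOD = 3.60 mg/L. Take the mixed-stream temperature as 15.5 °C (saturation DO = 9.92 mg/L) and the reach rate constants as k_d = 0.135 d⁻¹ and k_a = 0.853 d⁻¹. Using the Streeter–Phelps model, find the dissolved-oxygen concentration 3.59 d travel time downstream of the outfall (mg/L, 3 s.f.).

DO ≈ 6.32 mg/L

Mixed DO = (25.3×8.54 + 4.32×2.25)/(25.3+4.32) = 225.8/29.62 = 7.623 mg/L.
Mixed L₀ = (25.3×3.60 + 4.32×203)/(29.62) = 968.0/29.62 = 32.68 mg/L.
Initial deficit D₀ = C_s − DO₀ = 9.92 − 7.623 = 2.297 mg/L.
D(3.59) = [0.135×32.68/(0.853−0.135)](e^(−0.135×3.59) − e^(−0.853×3.59)) + 2.297 e^(−0.853×3.59)
= 6.145 × (0.6159 − 0.04678) + 2.297 × 0.04678 = 3.605 mg/L.
DO = 9.92 − 3.605 = 6.315 mg/L.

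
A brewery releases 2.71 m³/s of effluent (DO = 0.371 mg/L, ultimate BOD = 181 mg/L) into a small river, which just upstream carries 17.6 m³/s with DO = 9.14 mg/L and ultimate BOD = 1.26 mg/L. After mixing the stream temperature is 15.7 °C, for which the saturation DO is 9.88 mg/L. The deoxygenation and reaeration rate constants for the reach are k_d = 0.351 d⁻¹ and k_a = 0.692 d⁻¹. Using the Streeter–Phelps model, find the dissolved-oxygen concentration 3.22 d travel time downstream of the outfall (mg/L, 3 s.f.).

DO ≈ 4.08 mg/L

Mixed DO = (17.6×9.14 + 2.71×0.371)/(17.6+2.71) = 161.9/20.31 = 7.970 mg/L.
Mixed L₀ = (17.6×1.26 + 2.71×181)/(20.31) = 512.7/20.31 = 25.24 mg/L.
Initial deficit D₀ = C_s − DO₀ = 9.88 − 7.970 = 1.910 mg/L.
D(3.22) = [0.351×25.24/(0.692−0.351)](e^(−0.351×3.22) − e^(−0.692×3.22)) + 1.910 e^(−0.692×3.22)
= 25.98 × (0.3230 − 0.1077) + 1.910 × 0.1077 = 5.799 mg/L.
DO = 9.88 − 5.799 = 4.081 mg/L.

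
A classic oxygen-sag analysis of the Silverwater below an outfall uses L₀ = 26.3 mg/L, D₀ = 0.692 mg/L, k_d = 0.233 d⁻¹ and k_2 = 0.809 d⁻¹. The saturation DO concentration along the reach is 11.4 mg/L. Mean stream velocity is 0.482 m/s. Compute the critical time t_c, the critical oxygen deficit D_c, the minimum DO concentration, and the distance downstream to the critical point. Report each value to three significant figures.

t_c ≈ 2.04 d; D_c ≈ 4.70 mg/L; min DO ≈ 6.70 mg/L; x_c ≈ 85.1 km

t_c = [1/(k_2−k_d)] ln[(k_2/k_d)(1 − D₀(k_2−k_d)/(k_d L₀))]
= [1/(0.809−0.233)] ln[(0.809/0.233)(1 − 0.692×0.5760/(0.233×26.3))]
= (1/0.5760) ln[3.472 × 0.9350] = 1.736 × ln(3.246) = 1.736 × 1.178 = 2.044 d.
L(t_c) = L₀ e^(−k_d t_c) = 26.3 × 0.6211 = 16.33 mg/L, and at the critical point k_2 D_c = k_d L, so D_c = (0.233/0.809) × 16.33 = 4.704 mg/L.
Minimum DO = C_s − D_c = 11.4 − 4.704 = 6.696 mg/L.
x_c = v t_c = 0.482 m/s × 2.044 d × 86400 s/d = 85130 m ≈ 85.1 km.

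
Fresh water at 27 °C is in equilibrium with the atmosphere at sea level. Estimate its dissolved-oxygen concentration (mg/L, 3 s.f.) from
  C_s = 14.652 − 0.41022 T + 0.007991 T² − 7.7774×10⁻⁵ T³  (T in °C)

C_s ≈ 7.87 mg/L

C_s = 14.652 − 0.41022×27 + 0.007991×27² − 7.7774×10⁻⁵×27³ = 7.871 mg/L.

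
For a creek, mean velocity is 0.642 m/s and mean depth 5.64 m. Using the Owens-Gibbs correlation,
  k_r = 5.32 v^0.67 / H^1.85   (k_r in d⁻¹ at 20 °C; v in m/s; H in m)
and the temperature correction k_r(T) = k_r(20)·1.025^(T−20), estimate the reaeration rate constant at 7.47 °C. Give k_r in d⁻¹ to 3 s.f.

k_r ≈ 0.118 d⁻¹

k_r(20) = 5.32 × 0.642^0.67 / 5.64^1.85 = 5.32 × 0.7431 / 24.54 = 0.1611 d⁻¹.
k_r(7.47) = 0.1611 × 1.025^(7.47−20) = 0.1611 × 0.7339 = 0.1182 d⁻¹.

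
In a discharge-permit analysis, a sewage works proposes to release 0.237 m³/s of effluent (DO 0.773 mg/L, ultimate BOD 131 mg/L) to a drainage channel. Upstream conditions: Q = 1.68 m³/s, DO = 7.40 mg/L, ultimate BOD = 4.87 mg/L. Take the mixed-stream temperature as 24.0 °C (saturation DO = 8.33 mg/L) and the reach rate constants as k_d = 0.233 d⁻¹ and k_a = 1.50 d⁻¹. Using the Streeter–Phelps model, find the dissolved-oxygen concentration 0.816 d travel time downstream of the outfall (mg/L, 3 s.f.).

Mixed DO = (1.68×7.40 + 0.237×0.773)/(1.68+0.237) = 12.62/1.917 = 6.581 mg/L.
Mixed L₀ = (1.68×4.87 + 0.237×131)/(1.917) = 39.23/1.917 = 20.46 mg/L.
Initial deficit D₀ = C_s − DO₀ = 8.33 − 6.581 = 1.749 mg/L.
D(0.816) = [0.233×20.46/(1.50−0.233)](e^(−0.233×0.816) − e^(−1.50×0.816)) + 1.749 e^(−1.50×0.816)
= 3.763 × (0.8269 − 0.2941) + 1.749 × 0.2941 = 2.519 mg/L.
DO = 8.33 − 2.519 = 5.811 mg/L.

DO ≈ 5.81 mg/L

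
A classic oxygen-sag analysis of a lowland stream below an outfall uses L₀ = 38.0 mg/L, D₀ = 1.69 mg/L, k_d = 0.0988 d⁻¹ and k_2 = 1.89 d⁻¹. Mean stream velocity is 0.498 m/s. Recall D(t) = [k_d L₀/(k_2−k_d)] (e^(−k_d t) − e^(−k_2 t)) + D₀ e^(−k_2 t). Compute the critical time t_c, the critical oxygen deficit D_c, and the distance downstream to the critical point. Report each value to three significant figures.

t_c ≈ 0.731 d; D_c ≈ 1.85 mg/L; x_c ≈ 31.5 km

t_c = [1/(k_2−k_d)] ln[(k_2/k_d)(1 − D₀(k_2−k_d)/(k_d L₀))]
= [1/(1.89−0.0988)] ln[(1.89/0.0988)(1 − 1.69×1.791/(0.0988×38.0))]
= (1/1.791) ln[19.13 × 0.1937] = 0.5583 × ln(3.706) = 0.5583 × 1.310 = 0.7313 d.
L(t_c) = L₀ e^(−k_d t_c) = 38.0 × 0.9303 = 35.35 mg/L, and at the critical point k_2 D_c = k_d L, so D_c = (0.0988/1.89) × 35.35 = 1.848 mg/L.
x_c = v t_c = 0.498 m/s × 0.7313 d × 86400 s/d = 31460 m ≈ 31.5 km.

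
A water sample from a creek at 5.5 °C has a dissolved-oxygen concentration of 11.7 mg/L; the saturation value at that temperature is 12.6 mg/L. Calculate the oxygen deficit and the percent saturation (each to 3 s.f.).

D = C_s − C = 12.6 − 11.7 = 0.900 mg/L.
% saturation = 11.7/12.6 × 100 = 92.9 %.

D ≈ 0.900 mg/L; 92.9 % saturation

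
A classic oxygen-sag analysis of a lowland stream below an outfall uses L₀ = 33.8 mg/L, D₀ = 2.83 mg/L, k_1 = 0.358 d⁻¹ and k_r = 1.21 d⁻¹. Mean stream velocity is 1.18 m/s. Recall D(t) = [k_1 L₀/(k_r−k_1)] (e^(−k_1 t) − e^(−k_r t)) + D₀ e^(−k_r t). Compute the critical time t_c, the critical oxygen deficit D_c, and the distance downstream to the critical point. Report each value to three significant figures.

t_c ≈ 1.17 d; D_c ≈ 6.58 mg/L; x_c ≈ 119 km

With k_r/k_1 = 3.380 and 1 − D₀(k_r−k_1)/(k_1 L₀) = 0.8007,
t_c = ln(3.380 × 0.8007) / (1.21 − 0.358) = ln(2.706) / 0.8520 = 0.9956/0.8520 = 1.169 d.
L(t_c) = L₀ e^(−k_1 t_c) = 33.8 × 0.6581 = 22.24 mg/L, and at the critical point k_r D_c = k_1 L, so D_c = (0.358/1.21) × 22.24 = 6.582 mg/L.
x_c = v t_c = 1.18 m/s × 1.169 d × 86400 s/d = 119100 m ≈ 119 km.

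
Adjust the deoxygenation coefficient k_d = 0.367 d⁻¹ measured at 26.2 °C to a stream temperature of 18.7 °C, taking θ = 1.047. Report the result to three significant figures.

k_d ≈ 0.260 d⁻¹

k_d(T₂) = k_d(T₁) · θ^(T₂−T₁) = 0.367 × 1.047^(18.7−26.2)
= 0.367 × 1.047^-7.50 = 0.367 × 0.7086 = 0.2601 d⁻¹.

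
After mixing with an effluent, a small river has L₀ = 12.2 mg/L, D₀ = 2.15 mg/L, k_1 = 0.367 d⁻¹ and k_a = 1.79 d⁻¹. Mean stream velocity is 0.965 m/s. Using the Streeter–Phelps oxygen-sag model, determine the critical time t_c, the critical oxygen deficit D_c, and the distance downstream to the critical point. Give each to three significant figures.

t_c ≈ 0.306 d; D_c ≈ 2.24 mg/L; x_c ≈ 25.5 km

t_c = [1/(k_a−k_1)] ln[(k_a/k_1)(1 − D₀(k_a−k_1)/(k_1 L₀))]
= [1/(1.79−0.367)] ln[(1.79/0.367)(1 − 2.15×1.423/(0.367×12.2))]
= (1/1.423) ln[4.877 × 0.3167] = 0.7027 × ln(1.545) = 0.7027 × 0.4348 = 0.3055 d.
D_c = (k_1/k_a) L₀ e^(−k_1 t_c) = (0.367/1.79) × 12.2 × e^(−0.367×0.3055) = 0.2050 × 12.2 × 0.8939 = 2.236 mg/L.
x_c = v t_c = 0.965 m/s × 0.3055 d × 86400 s/d = 25470 m ≈ 25.5 km.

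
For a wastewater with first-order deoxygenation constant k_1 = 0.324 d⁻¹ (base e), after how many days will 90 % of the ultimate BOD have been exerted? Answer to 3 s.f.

t ≈ 7.11 d

y/L₀ = 1 − e^(−k_1 t) = 0.90 ⇒ e^(−k_1 t) = 0.100
t = −ln(0.100) / 0.324 = 2.303 / 0.324 = 7.107 d.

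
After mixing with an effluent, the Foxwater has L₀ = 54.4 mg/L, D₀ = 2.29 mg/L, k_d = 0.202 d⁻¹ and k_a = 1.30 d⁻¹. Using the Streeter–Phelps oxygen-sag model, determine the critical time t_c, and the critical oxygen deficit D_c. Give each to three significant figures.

With k_a/k_d = 6.436 and 1 − D₀(k_a−k_d)/(k_d L₀) = 0.7712,
t_c = ln(6.436 × 0.7712) / (1.30 − 0.202) = ln(4.963) / 1.098 = 1.602/1.098 = 1.459 d.
D_c = (k_d/k_a) L₀ e^(−k_d t_c) = (0.202/1.30) × 54.4 × e^(−0.202×1.459) = 0.1554 × 54.4 × 0.7447 = 6.295 mg/L.

t_c ≈ 1.46 d; D_c ≈ 6.30 mg/L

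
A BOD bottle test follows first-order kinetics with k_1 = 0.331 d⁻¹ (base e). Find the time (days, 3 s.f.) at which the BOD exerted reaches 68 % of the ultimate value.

y/L₀ = 1 − e^(−k_1 t) = 0.68 ⇒ e^(−k_1 t) = 0.320
t = −ln(0.320) / 0.331 = 1.139 / 0.331 = 3.442 d.

t ≈ 3.44 d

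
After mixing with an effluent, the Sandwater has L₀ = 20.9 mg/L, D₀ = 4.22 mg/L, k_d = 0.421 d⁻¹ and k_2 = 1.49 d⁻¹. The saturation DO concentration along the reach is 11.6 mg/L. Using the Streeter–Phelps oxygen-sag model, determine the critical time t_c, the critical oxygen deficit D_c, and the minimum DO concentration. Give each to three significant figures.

t_c ≈ 0.510 d; D_c ≈ 4.76 mg/L; min DO ≈ 6.84 mg/L

With k_2/k_d = 3.539 and 1 − D₀(k_2−k_d)/(k_d L₀) = 0.4873,
t_c = ln(3.539 × 0.4873) / (1.49 − 0.421) = ln(1.725) / 1.069 = 0.5450/1.069 = 0.5098 d.
D_c = (k_d/k_2) L₀ e^(−k_d t_c) = (0.421/1.49) × 20.9 × e^(−0.421×0.5098) = 0.2826 × 20.9 × 0.8068 = 4.765 mg/L.
Minimum DO = C_s − D_c = 11.6 − 4.765 = 6.835 mg/L.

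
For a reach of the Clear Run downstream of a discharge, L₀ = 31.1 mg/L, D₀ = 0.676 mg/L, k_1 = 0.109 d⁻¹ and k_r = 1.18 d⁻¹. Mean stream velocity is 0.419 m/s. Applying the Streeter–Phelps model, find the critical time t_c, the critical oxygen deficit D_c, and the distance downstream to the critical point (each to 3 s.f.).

At the critical point dD/dt = 0, so k_1 L₀ e^(−k_1 t) = k_r D. Substituting D(t) from the Streeter–Phelps equation and solving for t gives
t_c = ln[(k_r/k_1)(1 − D₀(k_r−k_1)/(k_1 L₀))] / (k_r−k_1).
Here k_r−k_1 = 1.071 d⁻¹ and 1 − D₀(k_r−k_1)/(k_1 L₀) = 1 − 0.676×1.071/(0.109×31.1) = 0.7864, so
t_c = ln(10.83 × 0.7864) / 1.071 = 2.142 / 1.071 = 2.000 d.
D_c = (k_1/k_r) L₀ e^(−k_1 t_c) = (0.109/1.18) × 31.1 × e^(−0.109×2.000) = 0.09237 × 31.1 × 0.8042 = 2.310 mg/L.
x_c = v t_c = 0.419 m/s × 2.000 d × 86400 s/d = 72390 m ≈ 72.4 km.

t_c ≈ 2.00 d; D_c ≈ 2.31 mg/L; x_c ≈ 72.4 km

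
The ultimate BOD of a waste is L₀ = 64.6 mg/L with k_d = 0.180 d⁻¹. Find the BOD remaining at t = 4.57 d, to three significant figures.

L ≈ 28.4 mg/L

L_t = L₀ e^(−k_d t) = 64.6 × e^(−0.180×4.57) = 64.6 × 0.4393 = 28.38 mg/L.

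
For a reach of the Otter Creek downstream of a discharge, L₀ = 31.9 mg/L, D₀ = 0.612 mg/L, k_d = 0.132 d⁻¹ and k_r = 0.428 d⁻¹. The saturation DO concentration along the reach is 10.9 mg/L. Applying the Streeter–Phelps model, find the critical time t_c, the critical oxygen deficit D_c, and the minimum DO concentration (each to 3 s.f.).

t_c ≈ 3.83 d; D_c ≈ 5.94 mg/L; min DO ≈ 4.96 mg/L

At the critical point dD/dt = 0, so k_d L₀ e^(−k_d t) = k_r D. Substituting D(t) from the Streeter–Phelps equation and solving for t gives
t_c = ln[(k_r/k_d)(1 − D₀(k_r−k_d)/(k_d L₀))] / (k_r−k_d).
Here k_r−k_d = 0.2960 d⁻¹ and 1 − D₀(k_r−k_d)/(k_d L₀) = 1 − 0.612×0.2960/(0.132×31.9) = 0.9570, so
t_c = ln(3.242 × 0.9570) / 0.2960 = 1.132 / 0.2960 = 3.825 d.
D_c = (k_d/k_r) L₀ e^(−k_d t_c) = (0.132/0.428) × 31.9 × e^(−0.132×3.825) = 0.3084 × 31.9 × 0.6035 = 5.938 mg/L.
Minimum DO = C_s − D_c = 10.9 − 5.938 = 4.962 mg/L.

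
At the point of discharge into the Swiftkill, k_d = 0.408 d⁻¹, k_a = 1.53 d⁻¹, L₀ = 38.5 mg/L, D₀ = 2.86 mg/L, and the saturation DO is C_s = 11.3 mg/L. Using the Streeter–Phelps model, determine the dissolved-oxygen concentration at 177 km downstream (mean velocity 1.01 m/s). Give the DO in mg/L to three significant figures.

DO ≈ 5.68 mg/L

Travel time t = x/v = 177 km / (1.01 m/s) = 177000 m / 1.01 m/s = 175200 s = 2.028 d.
k_d L₀/(k_a−k_d) = 0.408×38.5/(1.53−0.408) = 15.71/1.122 = 14.00 mg/L.
e^(−k_d t) = e^(−0.408×2.028) = 0.4371; e^(−k_a t) = e^(−1.53×2.028) = 0.04490.
D = 14.00 × (0.4371 − 0.04490) + 2.86 × 0.04490 = 5.491 + 0.1284 = 5.619 mg/L.
DO = C_s − D = 11.3 − 5.619 = 5.681 mg/L.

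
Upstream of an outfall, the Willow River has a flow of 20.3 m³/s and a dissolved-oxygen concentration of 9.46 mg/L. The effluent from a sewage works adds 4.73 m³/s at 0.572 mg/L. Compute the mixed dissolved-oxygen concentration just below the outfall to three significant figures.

Flow-weighted mixing: C = (Q_r C_r + Q_w C_w)/(Q_r + Q_w)
= (20.3×9.46 + 4.73×0.572)/(20.3 + 4.73) = 194.7/25.03 = 7.780 mg/L.

7.78 mg/L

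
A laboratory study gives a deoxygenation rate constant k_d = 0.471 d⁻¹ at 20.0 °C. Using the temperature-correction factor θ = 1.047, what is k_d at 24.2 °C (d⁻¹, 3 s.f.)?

k_d ≈ 0.571 d⁻¹

k_d(T₂) = k_d(T₁) · θ^(T₂−T₁) = 0.471 × 1.047^(24.2−20.0)
= 0.471 × 1.047^4.20 = 0.471 × 1.213 = 0.5712 d⁻¹.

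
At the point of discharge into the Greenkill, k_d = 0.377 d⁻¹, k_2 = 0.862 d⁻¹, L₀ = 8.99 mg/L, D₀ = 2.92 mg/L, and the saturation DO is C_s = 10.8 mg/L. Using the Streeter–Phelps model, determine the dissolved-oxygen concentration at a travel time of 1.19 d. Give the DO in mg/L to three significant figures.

k_d L₀/(k_2−k_d) = 0.377×8.99/(0.862−0.377) = 3.389/0.4850 = 6.988 mg/L.
e^(−k_d t) = e^(−0.377×1.190) = 0.6385; e^(−k_2 t) = e^(−0.862×1.190) = 0.3585.
D = 6.988 × (0.6385 − 0.3585) + 2.92 × 0.3585 = 1.957 + 1.047 = 3.003 mg/L.
DO = C_s − D = 10.8 − 3.003 = 7.797 mg/L.

DO ≈ 7.80 mg/L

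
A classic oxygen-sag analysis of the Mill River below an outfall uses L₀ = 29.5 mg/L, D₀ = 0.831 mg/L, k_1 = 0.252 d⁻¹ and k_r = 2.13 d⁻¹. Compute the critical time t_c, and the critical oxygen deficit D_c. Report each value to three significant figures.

t_c ≈ 1.01 d; D_c ≈ 2.71 mg/L

With k_r/k_1 = 8.452 and 1 − D₀(k_r−k_1)/(k_1 L₀) = 0.7901,
t_c = ln(8.452 × 0.7901) / (2.13 − 0.252) = ln(6.678) / 1.878 = 1.899/1.878 = 1.011 d.
L(t_c) = L₀ e^(−k_1 t_c) = 29.5 × 0.7751 = 22.86 mg/L, and at the critical point k_r D_c = k_1 L, so D_c = (0.252/2.13) × 22.86 = 2.705 mg/L.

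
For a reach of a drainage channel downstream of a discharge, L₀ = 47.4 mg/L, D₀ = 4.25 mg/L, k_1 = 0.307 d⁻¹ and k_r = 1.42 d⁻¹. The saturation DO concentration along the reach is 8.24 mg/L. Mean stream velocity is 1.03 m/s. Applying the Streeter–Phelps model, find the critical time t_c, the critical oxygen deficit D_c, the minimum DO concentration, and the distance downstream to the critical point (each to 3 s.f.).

At the critical point dD/dt = 0, so k_1 L₀ e^(−k_1 t) = k_r D. Substituting D(t) from the Streeter–Phelps equation and solving for t gives
t_c = ln[(k_r/k_1)(1 − D₀(k_r−k_1)/(k_1 L₀))] / (k_r−k_1).
Here k_r−k_1 = 1.113 d⁻¹ and 1 − D₀(k_r−k_1)/(k_1 L₀) = 1 − 4.25×1.113/(0.307×47.4) = 0.6749, so
t_c = ln(4.625 × 0.6749) / 1.113 = 1.138 / 1.113 = 1.023 d.
L(t_c) = L₀ e^(−k_1 t_c) = 47.4 × 0.7305 = 34.63 mg/L, and at the critical point k_r D_c = k_1 L, so D_c = (0.307/1.42) × 34.63 = 7.486 mg/L.
Minimum DO = C_s − D_c = 8.24 − 7.486 = 0.7539 mg/L.
x_c = v t_c = 1.03 m/s × 1.023 d × 86400 s/d = 91030 m ≈ 91.0 km.

t_c ≈ 1.02 d; D_c ≈ 7.49 mg/L; min DO ≈ 0.754 mg/L; x_c ≈ 91.0 km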